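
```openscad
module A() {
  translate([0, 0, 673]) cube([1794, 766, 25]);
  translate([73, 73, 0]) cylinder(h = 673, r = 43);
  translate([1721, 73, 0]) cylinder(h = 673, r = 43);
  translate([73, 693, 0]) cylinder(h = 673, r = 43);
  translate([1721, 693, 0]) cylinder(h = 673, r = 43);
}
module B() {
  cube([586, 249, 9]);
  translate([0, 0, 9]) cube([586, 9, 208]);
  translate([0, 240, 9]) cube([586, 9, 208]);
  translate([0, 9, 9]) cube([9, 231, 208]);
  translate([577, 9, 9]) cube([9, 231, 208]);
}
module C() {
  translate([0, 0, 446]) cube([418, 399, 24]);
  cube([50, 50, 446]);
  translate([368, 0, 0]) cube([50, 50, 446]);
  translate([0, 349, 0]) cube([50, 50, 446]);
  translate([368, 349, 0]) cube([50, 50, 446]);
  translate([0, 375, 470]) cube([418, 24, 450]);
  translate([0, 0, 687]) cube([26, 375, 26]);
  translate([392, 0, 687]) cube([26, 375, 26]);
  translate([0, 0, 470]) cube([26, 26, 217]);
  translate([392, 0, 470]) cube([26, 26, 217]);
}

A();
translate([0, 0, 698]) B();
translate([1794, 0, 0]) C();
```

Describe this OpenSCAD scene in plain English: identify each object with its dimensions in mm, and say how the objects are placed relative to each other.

A is a table: top 1794 mm (x) × 766 mm (y), 25 mm thick, upper face at z = 698 mm, on four round legs of 86 mm diameter, each leg's bounding box inset 30 mm from the nearest pair of top edges, running from z = 0 to the bottom of the top.

B is an open storage box with external size 586×249×217 mm and wall thickness 9 mm (the base is also 9 mm thick). The base covers the whole footprint; the four walls stand on the base, with the y-facing walls full-width and the x-facing walls fitting between their inner faces.

C is a chair: 418×399 mm seat, 24 mm thick, top at z = 470 mm, on four 50 mm square corner legs flush with the seat edges. A 24 mm thick backrest slab spans the full seat width, extending 450 mm above the seat top, its back face flush with the seat's +y edge. Two armrests of 26×26 mm section run along each side from the seat's front edge to the front of the backrest, top faces 243 mm above the seat top and outer faces flush with the seat's x-edges; a 26×26 mm post under the front of each armrest stands on the seat at the front corner.

The open box is on top of the table. The chair is against the table's +x side, with their −y faces flush.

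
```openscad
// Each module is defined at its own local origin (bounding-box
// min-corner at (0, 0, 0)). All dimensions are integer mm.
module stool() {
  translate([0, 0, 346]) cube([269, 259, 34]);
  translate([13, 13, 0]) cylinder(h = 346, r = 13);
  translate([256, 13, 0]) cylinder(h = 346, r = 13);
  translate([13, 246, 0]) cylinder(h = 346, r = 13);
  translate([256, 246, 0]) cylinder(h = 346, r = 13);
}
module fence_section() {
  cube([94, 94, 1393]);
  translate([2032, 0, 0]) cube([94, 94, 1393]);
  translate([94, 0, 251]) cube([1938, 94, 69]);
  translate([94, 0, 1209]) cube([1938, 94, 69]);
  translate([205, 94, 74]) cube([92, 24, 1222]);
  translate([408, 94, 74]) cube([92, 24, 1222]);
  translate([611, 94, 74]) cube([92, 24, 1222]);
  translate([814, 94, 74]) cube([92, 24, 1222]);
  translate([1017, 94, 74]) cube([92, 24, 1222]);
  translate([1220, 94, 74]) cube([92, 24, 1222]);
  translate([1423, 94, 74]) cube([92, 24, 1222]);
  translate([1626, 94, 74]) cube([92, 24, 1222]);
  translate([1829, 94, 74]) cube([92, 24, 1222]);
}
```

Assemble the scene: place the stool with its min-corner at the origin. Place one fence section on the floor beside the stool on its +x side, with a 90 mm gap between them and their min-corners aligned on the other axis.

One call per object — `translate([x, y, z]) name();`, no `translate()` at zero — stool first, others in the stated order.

stool();
translate([359, 0, 0]) fence_section();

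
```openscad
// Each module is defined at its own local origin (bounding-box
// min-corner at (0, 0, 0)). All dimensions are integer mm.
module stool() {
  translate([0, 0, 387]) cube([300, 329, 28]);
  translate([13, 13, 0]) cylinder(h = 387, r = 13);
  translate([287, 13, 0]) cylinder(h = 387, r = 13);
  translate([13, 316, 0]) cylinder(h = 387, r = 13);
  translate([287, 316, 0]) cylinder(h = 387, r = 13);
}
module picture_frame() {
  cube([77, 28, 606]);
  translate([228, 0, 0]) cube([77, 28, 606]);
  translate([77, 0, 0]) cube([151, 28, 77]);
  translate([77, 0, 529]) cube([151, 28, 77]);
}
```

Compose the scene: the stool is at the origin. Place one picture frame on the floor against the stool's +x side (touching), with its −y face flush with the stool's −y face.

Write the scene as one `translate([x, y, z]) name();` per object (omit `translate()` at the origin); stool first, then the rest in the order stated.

stool();
translate([300, 0, 0]) picture_frame();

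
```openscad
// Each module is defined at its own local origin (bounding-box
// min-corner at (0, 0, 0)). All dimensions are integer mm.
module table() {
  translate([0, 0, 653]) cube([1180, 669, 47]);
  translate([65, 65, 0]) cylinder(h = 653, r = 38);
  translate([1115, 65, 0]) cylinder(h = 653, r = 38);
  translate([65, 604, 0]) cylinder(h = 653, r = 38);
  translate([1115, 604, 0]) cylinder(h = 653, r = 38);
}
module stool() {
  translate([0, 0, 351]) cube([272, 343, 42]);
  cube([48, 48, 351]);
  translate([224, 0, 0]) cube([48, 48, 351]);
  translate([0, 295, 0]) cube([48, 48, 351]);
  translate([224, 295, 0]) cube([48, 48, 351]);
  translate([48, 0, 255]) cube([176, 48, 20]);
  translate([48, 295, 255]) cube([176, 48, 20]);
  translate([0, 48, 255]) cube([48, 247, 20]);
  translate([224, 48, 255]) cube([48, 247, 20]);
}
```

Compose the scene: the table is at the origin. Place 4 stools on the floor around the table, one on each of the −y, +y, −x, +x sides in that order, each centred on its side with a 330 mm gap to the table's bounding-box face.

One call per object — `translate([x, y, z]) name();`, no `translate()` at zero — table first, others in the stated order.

table();
translate([454, -673, 0]) stool();
translate([454, 999, 0]) stool();
translate([-602, 163, 0]) stool();
translate([1510, 163, 0]) stool();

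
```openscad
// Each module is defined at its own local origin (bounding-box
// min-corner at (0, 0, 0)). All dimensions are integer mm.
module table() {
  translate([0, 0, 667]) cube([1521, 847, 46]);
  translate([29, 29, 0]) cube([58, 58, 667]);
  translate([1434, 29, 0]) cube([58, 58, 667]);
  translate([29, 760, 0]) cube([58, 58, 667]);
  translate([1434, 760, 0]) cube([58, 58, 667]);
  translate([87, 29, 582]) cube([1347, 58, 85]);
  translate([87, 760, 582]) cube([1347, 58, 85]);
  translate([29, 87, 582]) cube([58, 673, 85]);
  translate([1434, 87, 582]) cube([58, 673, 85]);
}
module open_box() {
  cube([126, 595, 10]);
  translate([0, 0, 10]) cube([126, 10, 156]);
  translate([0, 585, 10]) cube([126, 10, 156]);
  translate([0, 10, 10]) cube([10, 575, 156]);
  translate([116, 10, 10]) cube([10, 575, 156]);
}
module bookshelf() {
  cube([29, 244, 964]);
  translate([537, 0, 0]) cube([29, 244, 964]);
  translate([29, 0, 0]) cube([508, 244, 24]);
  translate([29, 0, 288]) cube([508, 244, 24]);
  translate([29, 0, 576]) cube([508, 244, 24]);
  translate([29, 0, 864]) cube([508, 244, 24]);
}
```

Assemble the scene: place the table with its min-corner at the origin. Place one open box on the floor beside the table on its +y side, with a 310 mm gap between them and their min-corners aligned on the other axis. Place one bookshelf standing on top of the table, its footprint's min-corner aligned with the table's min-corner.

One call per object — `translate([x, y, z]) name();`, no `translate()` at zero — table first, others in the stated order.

table();
translate([0, 1157, 0]) open_box();
translate([0, 0, 713]) bookshelf();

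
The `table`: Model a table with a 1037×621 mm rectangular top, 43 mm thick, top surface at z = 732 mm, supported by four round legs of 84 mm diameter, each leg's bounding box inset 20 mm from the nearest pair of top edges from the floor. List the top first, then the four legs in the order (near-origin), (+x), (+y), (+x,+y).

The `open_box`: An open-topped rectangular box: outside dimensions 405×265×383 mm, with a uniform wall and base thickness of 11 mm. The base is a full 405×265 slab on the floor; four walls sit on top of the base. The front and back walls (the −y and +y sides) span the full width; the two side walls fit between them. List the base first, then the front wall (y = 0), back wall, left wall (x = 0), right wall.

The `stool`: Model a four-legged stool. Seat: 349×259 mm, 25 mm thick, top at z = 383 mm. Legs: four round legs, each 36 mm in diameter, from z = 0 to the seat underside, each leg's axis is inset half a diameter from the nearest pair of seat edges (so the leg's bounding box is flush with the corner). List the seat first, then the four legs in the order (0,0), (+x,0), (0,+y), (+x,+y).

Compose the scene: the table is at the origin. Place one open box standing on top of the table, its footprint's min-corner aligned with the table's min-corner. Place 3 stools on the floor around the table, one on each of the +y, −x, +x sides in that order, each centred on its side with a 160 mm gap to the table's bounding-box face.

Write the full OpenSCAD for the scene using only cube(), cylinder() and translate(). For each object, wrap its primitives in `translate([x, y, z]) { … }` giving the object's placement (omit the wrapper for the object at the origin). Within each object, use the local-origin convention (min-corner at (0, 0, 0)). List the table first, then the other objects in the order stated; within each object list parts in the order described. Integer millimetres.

translate([0, 0, 689]) cube([1037, 621, 43]);
translate([62, 62, 0]) cylinder(h = 689, r = 42);
translate([975, 62, 0]) cylinder(h = 689, r = 42);
translate([62, 559, 0]) cylinder(h = 689, r = 42);
translate([975, 559, 0]) cylinder(h = 689, r = 42);
translate([0, 0, 732]) {
  cube([405, 265, 11]);
  translate([0, 0, 11]) cube([405, 11, 372]);
  translate([0, 254, 11]) cube([405, 11, 372]);
  translate([0, 11, 11]) cube([11, 243, 372]);
  translate([394, 11, 11]) cube([11, 243, 372]);
}
translate([344, 781, 0]) {
  translate([0, 0, 358]) cube([349, 259, 25]);
  translate([18, 18, 0]) cylinder(h = 358, r = 18);
  translate([331, 18, 0]) cylinder(h = 358, r = 18);
  translate([18, 241, 0]) cylinder(h = 358, r = 18);
  translate([331, 241, 0]) cylinder(h = 358, r = 18);
}
translate([-509, 181, 0]) {
  translate([0, 0, 358]) cube([349, 259, 25]);
  translate([18, 18, 0]) cylinder(h = 358, r = 18);
  translate([331, 18, 0]) cylinder(h = 358, r = 18);
  translate([18, 241, 0]) cylinder(h = 358, r = 18);
  translate([331, 241, 0]) cylinder(h = 358, r = 18);
}
translate([1197, 181, 0]) {
  translate([0, 0, 358]) cube([349, 259, 25]);
  translate([18, 18, 0]) cylinder(h = 358, r = 18);
  translate([331, 18, 0]) cylinder(h = 358, r = 18);
  translate([18, 241, 0]) cylinder(h = 358, r = 18);
  translate([331, 241, 0]) cylinder(h = 358, r = 18);
}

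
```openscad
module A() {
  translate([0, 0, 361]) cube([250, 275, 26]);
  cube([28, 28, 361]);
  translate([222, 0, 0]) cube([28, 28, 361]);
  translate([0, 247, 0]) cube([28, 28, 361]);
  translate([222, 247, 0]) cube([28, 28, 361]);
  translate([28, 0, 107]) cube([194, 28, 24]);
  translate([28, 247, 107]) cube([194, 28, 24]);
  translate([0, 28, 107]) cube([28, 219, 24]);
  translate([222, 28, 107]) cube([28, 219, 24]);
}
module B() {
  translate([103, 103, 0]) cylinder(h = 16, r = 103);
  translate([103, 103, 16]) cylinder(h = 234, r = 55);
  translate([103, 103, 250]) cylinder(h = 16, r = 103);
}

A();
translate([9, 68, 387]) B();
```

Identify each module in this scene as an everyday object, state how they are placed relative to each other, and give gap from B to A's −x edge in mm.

The spool's min-x is at 9; the stool's min-x is 0; gap = 9 mm.

A is a stool. B is a spool. The spool is on top of the stool. The gap from the spool to the stool's −x edge is 9 mm.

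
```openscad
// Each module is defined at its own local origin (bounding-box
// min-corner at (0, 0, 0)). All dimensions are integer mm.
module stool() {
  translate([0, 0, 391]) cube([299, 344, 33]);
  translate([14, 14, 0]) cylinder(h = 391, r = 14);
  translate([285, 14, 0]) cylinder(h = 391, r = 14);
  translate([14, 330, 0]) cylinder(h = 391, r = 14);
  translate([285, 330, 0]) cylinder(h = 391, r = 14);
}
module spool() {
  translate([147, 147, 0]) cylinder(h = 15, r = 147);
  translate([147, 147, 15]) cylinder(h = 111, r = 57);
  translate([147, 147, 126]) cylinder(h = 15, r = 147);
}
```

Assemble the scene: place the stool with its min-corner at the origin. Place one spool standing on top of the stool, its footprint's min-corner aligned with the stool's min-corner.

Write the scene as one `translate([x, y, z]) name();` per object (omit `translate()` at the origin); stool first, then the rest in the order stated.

stool();
translate([0, 0, 424]) spool();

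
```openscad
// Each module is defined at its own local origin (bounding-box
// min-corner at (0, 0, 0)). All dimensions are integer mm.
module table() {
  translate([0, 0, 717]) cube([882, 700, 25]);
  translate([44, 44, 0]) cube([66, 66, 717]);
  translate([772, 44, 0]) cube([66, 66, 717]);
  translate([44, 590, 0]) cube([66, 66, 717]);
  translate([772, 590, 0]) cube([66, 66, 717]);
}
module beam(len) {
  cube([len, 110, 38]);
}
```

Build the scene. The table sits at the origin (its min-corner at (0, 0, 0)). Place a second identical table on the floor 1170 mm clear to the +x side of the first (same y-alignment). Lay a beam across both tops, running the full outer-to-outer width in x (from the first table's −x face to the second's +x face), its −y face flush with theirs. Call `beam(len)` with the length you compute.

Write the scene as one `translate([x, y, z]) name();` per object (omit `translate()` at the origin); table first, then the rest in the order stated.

table();
translate([2052, 0, 0]) table();
translate([0, 0, 742]) beam(2934);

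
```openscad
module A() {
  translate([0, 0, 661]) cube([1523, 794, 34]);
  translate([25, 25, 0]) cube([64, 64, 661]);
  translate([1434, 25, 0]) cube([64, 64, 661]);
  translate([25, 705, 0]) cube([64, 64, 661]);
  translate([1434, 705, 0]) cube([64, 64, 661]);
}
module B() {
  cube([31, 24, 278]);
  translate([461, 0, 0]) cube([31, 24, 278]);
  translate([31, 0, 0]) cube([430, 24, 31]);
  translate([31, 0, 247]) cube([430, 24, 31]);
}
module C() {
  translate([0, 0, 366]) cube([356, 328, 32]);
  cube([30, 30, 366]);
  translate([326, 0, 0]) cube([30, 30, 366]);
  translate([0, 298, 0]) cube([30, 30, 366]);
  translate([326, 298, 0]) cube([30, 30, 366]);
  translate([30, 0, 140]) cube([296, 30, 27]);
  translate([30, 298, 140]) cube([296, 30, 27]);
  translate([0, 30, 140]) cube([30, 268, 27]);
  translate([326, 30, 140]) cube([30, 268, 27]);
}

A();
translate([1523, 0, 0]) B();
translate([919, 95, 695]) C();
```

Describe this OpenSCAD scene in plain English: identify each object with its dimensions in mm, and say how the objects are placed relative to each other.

A is a rectangular dining table. The top is 1523×794×34 mm with its upper surface at z = 695 mm. It stands on four 64×64 mm square legs, each inset 25 mm from the nearest pair of top edges, running from the floor to the underside of the top.

B is a picture frame with a 430×216 mm rectangular opening (x by z) and a uniform 31 mm border on every side. Frame depth is 24 mm along y. It is built from two vertical stiles running the full outside height and two horizontal rails spanning the gap between the stiles.

C is a four-legged stool. The seat is 356×328 mm, 32 mm thick, top at z = 398 mm. It stands on four square legs, each 30×30 mm in cross-section, from z = 0 to the seat underside, each flush with a corner of the seat. Four stretchers, 30 mm wide and 27 mm tall, connect adjacent legs with their undersides at z = 140 mm, each running between the inner faces of the legs it joins and aligned with the legs' outer faces on the other axis.

The picture frame is against the table's +x side, with their −y faces flush. The stool is on top of the table.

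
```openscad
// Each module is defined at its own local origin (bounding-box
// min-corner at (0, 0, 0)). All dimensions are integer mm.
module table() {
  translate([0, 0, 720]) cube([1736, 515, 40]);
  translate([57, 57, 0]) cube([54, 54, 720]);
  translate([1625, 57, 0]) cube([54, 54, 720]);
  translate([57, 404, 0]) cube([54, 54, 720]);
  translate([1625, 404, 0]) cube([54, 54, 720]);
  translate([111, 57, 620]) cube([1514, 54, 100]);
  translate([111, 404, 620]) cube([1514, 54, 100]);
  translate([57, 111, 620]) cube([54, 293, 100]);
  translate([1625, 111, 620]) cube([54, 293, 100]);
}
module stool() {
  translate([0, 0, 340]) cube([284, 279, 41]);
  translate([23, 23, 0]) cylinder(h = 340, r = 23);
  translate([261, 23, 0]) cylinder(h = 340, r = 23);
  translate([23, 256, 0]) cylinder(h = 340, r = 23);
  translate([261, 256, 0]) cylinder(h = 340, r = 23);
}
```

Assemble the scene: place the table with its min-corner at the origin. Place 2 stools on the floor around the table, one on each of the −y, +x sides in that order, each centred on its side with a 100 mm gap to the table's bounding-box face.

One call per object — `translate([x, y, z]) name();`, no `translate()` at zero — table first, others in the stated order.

table();
translate([726, -379, 0]) stool();
translate([1836, 118, 0]) stool();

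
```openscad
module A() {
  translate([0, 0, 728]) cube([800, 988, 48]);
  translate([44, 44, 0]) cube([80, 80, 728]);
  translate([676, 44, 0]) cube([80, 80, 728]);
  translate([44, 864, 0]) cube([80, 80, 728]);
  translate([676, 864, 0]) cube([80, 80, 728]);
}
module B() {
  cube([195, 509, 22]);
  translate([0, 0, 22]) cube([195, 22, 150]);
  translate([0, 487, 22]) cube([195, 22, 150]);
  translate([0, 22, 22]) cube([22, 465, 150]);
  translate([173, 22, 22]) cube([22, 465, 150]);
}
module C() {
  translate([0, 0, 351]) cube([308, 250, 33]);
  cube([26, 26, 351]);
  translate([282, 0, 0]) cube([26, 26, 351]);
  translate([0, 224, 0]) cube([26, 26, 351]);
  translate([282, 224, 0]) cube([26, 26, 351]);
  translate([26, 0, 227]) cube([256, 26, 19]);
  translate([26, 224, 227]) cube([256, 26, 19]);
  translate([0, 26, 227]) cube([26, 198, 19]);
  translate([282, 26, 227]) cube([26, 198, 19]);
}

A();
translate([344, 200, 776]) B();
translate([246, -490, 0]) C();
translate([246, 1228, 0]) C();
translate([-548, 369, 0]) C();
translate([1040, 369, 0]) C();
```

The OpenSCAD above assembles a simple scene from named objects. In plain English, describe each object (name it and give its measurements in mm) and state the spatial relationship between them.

A is a table: top 800 mm (x) × 988 mm (y), 48 mm thick, upper face at z = 776 mm, on four 80×80 mm square legs, each inset 44 mm from the nearest pair of top edges, running from z = 0 to the bottom of the top.

B is an open storage box with external size 195×509×172 mm and wall thickness 22 mm (the base is also 22 mm thick). The base covers the whole footprint; the four walls stand on the base, with the y-facing walls full-width and the x-facing walls fitting between their inner faces.

C is a four-legged stool. The seat is a 308×250×33 mm slab whose top surface is at z = 384 mm; four square legs, each 26×26 mm in cross-section, run from the floor (z = 0) to the underside of the seat, each flush with a corner of the seat. Four stretchers, 26 mm wide and 19 mm tall, connect adjacent legs with their undersides at z = 227 mm, each running between the inner faces of the legs it joins and aligned with the legs' outer faces on the other axis.

The open box is on top of the table. Four stools sit around the table at the −y, +y, −x, +x sides.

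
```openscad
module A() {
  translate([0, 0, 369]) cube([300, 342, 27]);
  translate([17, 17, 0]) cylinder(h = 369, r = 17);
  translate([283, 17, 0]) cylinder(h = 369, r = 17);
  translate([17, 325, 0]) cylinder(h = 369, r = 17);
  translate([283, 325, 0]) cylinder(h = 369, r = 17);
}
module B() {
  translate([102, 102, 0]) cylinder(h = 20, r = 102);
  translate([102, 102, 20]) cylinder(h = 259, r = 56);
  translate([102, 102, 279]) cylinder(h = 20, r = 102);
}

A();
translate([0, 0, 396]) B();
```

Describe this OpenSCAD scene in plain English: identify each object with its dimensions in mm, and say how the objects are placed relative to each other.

A is a four-legged stool. The seat is 300×342 mm, 27 mm thick, top at z = 396 mm. It stands on four round legs, each 34 mm in diameter, from z = 0 to the seat underside, each leg's axis is inset half a diameter from the nearest pair of seat edges (so the leg's bounding box is flush with the corner).

B is a spool: two coaxial disc flanges of radius 102 mm and thickness 20 mm, joined by a core cylinder of radius 56 mm and height 259 mm. The lower flange rests on z = 0 and the three cylinders share a vertical axis.

The spool is on top of the stool.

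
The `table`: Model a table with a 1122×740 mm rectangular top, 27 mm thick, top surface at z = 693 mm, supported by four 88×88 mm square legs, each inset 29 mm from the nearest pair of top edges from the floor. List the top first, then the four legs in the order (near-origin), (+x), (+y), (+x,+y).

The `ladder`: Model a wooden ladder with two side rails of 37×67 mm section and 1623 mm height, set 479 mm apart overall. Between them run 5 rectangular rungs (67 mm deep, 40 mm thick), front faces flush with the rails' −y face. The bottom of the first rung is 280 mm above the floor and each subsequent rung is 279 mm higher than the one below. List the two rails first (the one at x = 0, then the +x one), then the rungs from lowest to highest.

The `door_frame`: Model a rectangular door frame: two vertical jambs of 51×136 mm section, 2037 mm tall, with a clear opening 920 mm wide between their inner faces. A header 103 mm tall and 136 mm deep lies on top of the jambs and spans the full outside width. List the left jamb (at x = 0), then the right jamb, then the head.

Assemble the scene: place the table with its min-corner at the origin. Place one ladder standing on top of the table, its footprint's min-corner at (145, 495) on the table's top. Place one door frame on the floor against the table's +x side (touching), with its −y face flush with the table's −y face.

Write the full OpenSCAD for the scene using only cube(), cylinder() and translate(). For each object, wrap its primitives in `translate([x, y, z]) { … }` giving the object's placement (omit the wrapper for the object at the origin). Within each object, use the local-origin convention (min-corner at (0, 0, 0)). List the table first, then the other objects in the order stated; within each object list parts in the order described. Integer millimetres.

translate([0, 0, 666]) cube([1122, 740, 27]);
translate([29, 29, 0]) cube([88, 88, 666]);
translate([1005, 29, 0]) cube([88, 88, 666]);
translate([29, 623, 0]) cube([88, 88, 666]);
translate([1005, 623, 0]) cube([88, 88, 666]);
translate([145, 495, 693]) {
  cube([37, 67, 1623]);
  translate([442, 0, 0]) cube([37, 67, 1623]);
  translate([37, 0, 280]) cube([405, 67, 40]);
  translate([37, 0, 559]) cube([405, 67, 40]);
  translate([37, 0, 838]) cube([405, 67, 40]);
  translate([37, 0, 1117]) cube([405, 67, 40]);
  translate([37, 0, 1396]) cube([405, 67, 40]);
}
translate([1122, 0, 0]) {
  cube([51, 136, 2037]);
  translate([971, 0, 0]) cube([51, 136, 2037]);
  translate([0, 0, 2037]) cube([1022, 136, 103]);
}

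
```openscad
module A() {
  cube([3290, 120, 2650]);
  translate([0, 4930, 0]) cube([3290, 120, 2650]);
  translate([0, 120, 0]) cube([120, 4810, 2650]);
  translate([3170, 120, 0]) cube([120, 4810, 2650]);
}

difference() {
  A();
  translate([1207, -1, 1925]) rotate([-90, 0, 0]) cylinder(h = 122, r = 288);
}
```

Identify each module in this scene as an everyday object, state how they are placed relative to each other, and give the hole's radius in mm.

The subtracted cylinder has r = 288 mm.

A is a house frame. The house frame has a circular hole through its front wall. The hole's radius is 288 mm.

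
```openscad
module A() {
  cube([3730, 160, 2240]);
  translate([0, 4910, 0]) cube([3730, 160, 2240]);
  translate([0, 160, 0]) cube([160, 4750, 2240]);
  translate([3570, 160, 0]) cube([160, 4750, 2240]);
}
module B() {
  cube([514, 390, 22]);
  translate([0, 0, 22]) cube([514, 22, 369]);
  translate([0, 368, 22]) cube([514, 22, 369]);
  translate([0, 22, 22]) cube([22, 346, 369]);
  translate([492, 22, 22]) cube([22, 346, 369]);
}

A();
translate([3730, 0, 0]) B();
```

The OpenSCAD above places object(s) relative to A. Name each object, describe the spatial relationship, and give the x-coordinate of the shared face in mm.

A is a house frame. B is an open box. The open box is against the house frame's +x side, with their −y faces flush. The x-coordinate of the shared face is 3730 mm.

The house frame's +x face and the open box's −x face are both at x = 3730 mm.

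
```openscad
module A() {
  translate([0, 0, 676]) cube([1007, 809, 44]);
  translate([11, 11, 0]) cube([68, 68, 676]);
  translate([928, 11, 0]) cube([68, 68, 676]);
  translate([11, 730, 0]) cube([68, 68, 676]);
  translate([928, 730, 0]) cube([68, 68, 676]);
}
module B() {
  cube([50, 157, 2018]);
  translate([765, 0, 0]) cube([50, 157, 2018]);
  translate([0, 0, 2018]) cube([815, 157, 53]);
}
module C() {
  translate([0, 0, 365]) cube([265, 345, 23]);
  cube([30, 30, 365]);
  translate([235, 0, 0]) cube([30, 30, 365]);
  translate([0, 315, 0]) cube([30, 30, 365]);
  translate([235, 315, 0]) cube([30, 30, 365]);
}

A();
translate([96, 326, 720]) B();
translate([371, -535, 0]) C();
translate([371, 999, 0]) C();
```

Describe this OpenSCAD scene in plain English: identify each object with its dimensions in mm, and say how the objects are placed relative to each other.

A is a rectangular dining table. The top is 1007×809×44 mm with its upper surface at z = 720 mm. It stands on four 68×68 mm square legs, each inset 11 mm from the nearest pair of top edges, running from the floor to the underside of the top.

B is a door frame. The clear opening is 715 mm wide and 2018 mm high. Two 50 mm wide jambs, 157 mm deep, stand either side of the opening from the floor to the top of the opening. A 53 mm thick head sits across the top of both jambs, spanning the full outside width of the frame.

C is a four-legged stool. The seat is 265×345 mm, 23 mm thick, top at z = 388 mm. It stands on four square legs, each 30×30 mm in cross-section, from z = 0 to the seat underside, each flush with a corner of the seat.

The door frame is on top of the table, centred. Two stools sit around the table at the −y, +y sides.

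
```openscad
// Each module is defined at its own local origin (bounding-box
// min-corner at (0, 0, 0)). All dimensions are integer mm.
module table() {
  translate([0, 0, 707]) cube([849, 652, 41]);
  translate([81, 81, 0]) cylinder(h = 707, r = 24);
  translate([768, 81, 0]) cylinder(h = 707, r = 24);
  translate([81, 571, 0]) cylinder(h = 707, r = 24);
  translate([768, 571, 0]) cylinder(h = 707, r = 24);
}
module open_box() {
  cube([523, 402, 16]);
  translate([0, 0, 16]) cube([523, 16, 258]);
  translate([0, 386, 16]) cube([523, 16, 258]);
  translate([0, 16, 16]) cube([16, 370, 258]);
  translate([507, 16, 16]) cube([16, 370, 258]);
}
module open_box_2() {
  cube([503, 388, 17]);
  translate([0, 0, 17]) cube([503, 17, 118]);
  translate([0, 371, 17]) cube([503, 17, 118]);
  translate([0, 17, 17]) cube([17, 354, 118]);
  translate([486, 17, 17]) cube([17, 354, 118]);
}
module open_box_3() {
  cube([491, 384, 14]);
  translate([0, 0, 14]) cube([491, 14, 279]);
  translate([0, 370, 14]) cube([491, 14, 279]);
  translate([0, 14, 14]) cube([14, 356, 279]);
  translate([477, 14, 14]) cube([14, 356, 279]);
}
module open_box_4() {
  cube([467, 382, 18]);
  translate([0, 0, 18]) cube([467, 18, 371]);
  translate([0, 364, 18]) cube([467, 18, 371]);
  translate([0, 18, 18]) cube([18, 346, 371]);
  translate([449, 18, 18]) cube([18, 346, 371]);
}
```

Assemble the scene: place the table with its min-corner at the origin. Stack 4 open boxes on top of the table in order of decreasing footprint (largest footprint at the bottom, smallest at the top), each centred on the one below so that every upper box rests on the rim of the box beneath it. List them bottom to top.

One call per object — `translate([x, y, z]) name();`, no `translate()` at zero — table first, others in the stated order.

table();
translate([163, 125, 748]) open_box();
translate([173, 132, 1022]) open_box_2();
translate([179, 134, 1157]) open_box_3();
translate([191, 135, 1450]) open_box_4();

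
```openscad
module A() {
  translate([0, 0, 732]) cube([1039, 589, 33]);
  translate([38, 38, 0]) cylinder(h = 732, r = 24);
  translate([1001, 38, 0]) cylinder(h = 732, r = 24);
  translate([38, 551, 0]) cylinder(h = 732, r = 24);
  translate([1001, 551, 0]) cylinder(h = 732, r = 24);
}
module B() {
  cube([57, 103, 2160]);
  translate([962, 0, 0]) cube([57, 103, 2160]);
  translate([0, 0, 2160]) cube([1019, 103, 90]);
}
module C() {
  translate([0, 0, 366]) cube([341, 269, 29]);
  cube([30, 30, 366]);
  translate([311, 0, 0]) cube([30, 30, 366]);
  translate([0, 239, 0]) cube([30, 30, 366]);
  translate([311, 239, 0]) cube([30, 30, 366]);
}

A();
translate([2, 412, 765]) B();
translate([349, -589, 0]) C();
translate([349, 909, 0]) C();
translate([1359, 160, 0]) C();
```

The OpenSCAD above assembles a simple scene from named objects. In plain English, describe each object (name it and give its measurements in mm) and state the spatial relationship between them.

A is a rectangular dining table. The top is 1039×589×33 mm with its upper surface at z = 765 mm. It stands on four round legs of 48 mm diameter, each leg's bounding box inset 14 mm from the nearest pair of top edges, running from the floor to the underside of the top.

B is a door frame. The clear opening is 905 mm wide and 2160 mm high. Two 57 mm wide jambs, 103 mm deep, stand either side of the opening from the floor to the top of the opening. A 90 mm thick head sits across the top of both jambs, spanning the full outside width of the frame.

C is a four-legged stool. The seat is 341×269 mm, 29 mm thick, top at z = 395 mm. It stands on four square legs, each 30×30 mm in cross-section, from z = 0 to the seat underside, each flush with a corner of the seat.

The door frame is on top of the table. Three stools sit around the table at the −y, +y, +x sides.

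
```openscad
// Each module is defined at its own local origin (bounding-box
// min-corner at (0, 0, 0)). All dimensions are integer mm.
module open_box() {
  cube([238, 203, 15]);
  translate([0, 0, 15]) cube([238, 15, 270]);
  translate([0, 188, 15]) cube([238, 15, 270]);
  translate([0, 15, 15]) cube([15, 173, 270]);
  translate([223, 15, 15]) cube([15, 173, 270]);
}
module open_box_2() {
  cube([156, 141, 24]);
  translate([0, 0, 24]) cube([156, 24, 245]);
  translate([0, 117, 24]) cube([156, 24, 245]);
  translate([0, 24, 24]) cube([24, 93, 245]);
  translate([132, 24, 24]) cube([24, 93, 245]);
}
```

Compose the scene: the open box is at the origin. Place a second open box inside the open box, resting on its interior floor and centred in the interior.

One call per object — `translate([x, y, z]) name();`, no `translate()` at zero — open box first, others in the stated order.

open_box();
translate([41, 31, 15]) open_box_2();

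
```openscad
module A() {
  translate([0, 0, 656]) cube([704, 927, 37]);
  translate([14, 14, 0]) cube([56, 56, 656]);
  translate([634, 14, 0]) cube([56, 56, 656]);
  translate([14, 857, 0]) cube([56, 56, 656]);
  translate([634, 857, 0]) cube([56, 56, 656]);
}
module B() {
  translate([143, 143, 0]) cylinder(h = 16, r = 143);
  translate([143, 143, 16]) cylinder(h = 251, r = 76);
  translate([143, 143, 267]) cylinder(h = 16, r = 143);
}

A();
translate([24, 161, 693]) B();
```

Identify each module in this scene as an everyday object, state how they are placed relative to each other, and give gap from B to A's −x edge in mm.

A is a table. B is a spool. The spool is on top of the table. The gap from the spool to the table's −x edge is 24 mm.

The spool's min-x is at 24; the table's min-x is 0; gap = 24 mm.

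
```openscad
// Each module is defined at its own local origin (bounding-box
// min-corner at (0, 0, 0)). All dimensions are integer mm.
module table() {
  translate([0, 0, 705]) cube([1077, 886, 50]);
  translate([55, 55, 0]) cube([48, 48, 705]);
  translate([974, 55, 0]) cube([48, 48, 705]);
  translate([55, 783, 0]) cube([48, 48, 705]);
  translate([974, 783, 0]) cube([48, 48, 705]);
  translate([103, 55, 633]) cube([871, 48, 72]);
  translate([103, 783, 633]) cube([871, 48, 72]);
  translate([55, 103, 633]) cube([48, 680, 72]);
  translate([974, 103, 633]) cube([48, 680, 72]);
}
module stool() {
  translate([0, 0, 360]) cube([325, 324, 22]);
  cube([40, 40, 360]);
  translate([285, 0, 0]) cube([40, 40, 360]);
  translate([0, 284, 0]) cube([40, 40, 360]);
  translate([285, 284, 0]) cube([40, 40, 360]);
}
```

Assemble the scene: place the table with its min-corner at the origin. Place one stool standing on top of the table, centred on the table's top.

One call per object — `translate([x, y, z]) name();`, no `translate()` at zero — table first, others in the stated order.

table();
translate([376, 281, 755]) stool();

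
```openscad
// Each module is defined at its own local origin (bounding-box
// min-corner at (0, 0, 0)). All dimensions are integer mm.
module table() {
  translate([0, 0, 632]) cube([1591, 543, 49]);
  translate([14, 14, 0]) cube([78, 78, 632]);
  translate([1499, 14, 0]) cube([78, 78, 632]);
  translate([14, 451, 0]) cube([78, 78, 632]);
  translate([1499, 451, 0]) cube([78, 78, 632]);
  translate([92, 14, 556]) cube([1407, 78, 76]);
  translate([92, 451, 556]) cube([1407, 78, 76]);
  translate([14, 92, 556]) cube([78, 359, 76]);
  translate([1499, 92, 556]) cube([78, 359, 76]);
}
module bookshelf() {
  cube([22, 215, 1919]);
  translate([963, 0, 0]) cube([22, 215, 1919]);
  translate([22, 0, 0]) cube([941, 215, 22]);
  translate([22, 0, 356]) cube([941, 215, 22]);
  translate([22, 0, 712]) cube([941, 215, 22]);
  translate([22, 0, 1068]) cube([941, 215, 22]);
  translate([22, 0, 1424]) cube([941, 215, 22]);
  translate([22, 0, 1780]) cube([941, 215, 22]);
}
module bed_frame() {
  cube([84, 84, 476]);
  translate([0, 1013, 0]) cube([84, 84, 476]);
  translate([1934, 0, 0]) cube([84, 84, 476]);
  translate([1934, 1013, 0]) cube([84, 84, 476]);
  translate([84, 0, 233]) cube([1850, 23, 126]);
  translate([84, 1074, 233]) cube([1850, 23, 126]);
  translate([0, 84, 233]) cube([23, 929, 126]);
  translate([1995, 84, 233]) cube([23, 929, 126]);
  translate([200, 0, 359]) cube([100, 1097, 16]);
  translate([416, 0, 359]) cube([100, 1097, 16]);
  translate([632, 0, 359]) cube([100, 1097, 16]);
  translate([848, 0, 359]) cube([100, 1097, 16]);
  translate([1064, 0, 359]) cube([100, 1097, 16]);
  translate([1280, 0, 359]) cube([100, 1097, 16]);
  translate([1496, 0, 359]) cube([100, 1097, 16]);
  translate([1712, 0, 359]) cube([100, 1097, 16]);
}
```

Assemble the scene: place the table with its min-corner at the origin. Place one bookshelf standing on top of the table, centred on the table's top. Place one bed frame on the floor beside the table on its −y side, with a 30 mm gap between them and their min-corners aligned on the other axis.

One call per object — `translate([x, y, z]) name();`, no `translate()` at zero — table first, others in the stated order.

table();
translate([303, 164, 681]) bookshelf();
translate([0, -1127, 0]) bed_frame();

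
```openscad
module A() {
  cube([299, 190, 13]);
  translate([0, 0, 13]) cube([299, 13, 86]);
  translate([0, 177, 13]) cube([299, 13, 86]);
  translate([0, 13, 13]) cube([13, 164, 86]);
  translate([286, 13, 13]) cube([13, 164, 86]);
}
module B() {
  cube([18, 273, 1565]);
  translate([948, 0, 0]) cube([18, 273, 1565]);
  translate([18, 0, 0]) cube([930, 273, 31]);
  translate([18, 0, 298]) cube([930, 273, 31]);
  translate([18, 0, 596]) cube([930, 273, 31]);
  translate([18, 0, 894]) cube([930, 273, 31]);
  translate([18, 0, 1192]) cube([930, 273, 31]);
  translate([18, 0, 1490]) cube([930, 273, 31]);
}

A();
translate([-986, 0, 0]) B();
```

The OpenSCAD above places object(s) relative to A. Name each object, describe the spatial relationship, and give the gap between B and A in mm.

A is an open box. B is a bookshelf. The bookshelf is on the floor beside the open box on its −x side. The gap between the bookshelf and the open box is 20 mm.

The bookshelf's nearest face is 20 mm from the open box's −x face.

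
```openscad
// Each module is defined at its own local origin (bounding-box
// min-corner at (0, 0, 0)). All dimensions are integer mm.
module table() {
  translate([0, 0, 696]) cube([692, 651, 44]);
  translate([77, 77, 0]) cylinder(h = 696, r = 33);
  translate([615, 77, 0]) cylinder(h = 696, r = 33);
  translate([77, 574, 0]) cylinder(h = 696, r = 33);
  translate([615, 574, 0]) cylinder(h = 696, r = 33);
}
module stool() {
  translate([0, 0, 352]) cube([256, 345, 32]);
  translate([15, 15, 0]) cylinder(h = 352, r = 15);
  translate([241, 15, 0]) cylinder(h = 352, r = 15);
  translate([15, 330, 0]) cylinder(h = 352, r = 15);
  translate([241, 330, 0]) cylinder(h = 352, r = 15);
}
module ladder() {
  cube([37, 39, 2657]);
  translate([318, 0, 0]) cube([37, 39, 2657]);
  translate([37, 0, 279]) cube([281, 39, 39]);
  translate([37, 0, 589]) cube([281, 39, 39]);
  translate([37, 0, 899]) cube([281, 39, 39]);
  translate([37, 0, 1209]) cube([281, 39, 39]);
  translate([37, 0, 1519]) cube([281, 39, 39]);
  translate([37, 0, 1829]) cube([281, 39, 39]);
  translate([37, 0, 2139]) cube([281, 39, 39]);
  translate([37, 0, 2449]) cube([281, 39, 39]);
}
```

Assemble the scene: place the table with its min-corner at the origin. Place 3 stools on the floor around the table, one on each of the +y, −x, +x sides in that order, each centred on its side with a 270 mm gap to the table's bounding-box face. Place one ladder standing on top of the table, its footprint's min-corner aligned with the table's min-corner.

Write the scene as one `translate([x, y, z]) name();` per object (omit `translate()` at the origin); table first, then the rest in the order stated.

table();
translate([218, 921, 0]) stool();
translate([-526, 153, 0]) stool();
translate([962, 153, 0]) stool();
translate([0, 0, 740]) ladder();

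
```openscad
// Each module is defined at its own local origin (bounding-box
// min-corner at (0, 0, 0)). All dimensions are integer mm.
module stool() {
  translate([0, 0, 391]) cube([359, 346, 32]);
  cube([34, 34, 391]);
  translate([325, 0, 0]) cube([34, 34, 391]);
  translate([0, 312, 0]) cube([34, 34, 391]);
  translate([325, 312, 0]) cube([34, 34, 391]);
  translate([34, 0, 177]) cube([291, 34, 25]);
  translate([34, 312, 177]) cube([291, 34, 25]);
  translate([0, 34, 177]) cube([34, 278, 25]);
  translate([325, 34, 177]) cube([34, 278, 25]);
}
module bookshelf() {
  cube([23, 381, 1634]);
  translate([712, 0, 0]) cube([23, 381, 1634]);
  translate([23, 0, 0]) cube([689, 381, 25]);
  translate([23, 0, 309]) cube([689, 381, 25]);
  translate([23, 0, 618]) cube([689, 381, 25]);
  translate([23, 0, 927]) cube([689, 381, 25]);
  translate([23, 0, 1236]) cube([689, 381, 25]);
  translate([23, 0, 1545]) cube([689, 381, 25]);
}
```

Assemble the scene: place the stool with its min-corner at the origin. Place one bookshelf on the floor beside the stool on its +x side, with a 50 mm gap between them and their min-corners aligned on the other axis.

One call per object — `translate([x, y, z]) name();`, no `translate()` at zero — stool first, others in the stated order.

stool();
translate([409, 0, 0]) bookshelf();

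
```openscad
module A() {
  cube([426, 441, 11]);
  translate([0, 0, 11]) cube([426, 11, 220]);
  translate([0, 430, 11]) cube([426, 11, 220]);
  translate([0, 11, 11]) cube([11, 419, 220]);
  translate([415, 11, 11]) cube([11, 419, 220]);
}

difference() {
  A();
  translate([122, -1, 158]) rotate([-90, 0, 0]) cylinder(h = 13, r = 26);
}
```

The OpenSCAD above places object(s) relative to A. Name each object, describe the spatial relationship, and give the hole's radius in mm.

A is an open box. The open box has a circular hole through its front wall. The hole's radius is 26 mm.

The subtracted cylinder has r = 26 mm.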